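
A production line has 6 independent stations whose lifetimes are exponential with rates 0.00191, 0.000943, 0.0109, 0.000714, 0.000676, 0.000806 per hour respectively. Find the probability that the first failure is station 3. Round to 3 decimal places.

0.683

The time to first failure is exponential with rate Σλ = 0.00191 + 0.000943 + 0.0109 + 0.000714 + 0.000676 + 0.000806 = 0.015949.
P(station 3 first) = λ_3/Σλ = 0.0109/0.015949 ≈ 0.683.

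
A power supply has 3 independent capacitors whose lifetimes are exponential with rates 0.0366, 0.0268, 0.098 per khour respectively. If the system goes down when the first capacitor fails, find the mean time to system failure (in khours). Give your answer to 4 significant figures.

6.196

The time to first failure is exponential with rate Σλ = 0.0366 + 0.0268 + 0.098 = 0.1614.
E[min] = 1/Σλ = 1/0.1614 = 6.19579 khours.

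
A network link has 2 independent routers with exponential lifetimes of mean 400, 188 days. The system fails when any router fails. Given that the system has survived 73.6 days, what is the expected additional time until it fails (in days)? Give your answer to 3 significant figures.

128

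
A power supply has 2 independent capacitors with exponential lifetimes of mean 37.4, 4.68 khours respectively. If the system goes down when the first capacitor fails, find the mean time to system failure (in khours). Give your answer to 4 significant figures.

The first failure time is exponential with rate Σλ_i = 1/37.4 + 1/4.68 = 0.240413 per khour.
E[min] = 1/Σλ = 1/0.240413 = 4.15951 khours.

4.160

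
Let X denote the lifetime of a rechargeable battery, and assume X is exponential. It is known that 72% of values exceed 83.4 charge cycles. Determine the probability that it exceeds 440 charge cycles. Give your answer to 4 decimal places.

e^(−λ·83.4) = 0.72 ⇒ λ = −ln(0.72)/83.4 = 0.0039389.
P(X > 440) = e^(−0.0039389·440) = e^(−1.7331) ≈ 0.1767.

0.1767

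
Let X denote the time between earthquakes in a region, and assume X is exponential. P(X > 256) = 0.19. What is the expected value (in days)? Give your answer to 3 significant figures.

154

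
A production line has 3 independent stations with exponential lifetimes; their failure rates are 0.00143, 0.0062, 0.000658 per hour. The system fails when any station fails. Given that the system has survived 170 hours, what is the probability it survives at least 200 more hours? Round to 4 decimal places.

Time to first failure ~ Exp(Σλ) with Σλ = 0.008288.
By memorylessness, P(T > 170+200 | T > 170) = P(T > 200) = e^(−0.008288·200) ≈ 0.1906.

0.1906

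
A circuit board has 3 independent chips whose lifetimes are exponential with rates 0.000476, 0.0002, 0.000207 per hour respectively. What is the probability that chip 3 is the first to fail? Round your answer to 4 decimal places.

The time to first failure is exponential with rate Σλ = 0.000476 + 0.0002 + 0.000207 = 0.000883.
P(chip 3 first) = λ_3/Σλ = 0.000207/0.000883 ≈ 0.2344.

0.2344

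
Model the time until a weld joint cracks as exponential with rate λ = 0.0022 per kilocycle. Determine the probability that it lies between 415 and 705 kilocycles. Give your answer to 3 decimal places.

0.189

P(415 < X < 705) = e^(−λ·415) − e^(−λ·705) = 0.40132 − 0.21204 ≈ 0.189.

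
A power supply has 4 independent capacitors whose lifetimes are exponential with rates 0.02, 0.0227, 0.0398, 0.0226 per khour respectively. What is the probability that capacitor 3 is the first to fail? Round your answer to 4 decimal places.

The time to first failure is exponential with rate Σλ = 0.02 + 0.0227 + 0.0398 + 0.0226 = 0.1051.
P(capacitor 3 first) = λ_3/Σλ = 0.0398/0.1051 ≈ 0.3787.

0.3787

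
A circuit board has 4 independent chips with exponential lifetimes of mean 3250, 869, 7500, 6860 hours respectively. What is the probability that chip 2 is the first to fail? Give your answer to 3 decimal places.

0.662

Rates: λ_i = 1/mean_i → 0.000307692, 0.00115075, 0.000133333, 0.000145773; Σλ = 0.00173755.
P(chip 2 first) = λ_2/Σλ = 0.00115075/0.00173755 ≈ 0.662.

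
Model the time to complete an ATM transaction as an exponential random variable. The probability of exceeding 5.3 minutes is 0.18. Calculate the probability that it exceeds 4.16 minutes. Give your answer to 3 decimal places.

0.260

e^(−λ·5.3) = 0.18 ⇒ λ = −ln(0.18)/5.3 = 0.323547.
P(X > 4.16) = e^(−0.323547·4.16) = e^(−1.346) ≈ 0.260.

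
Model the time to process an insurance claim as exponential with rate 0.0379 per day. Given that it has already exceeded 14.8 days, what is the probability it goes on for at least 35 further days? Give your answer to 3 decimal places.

By the memoryless property, P(X > 14.8+35 | X > 14.8) = P(X > 35).
P(X > 35) = e^(−1.3265) ≈ 0.265.

0.265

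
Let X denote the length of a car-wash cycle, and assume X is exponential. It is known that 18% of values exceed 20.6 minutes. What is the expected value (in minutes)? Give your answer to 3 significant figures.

e^(−λ·20.6) = 0.18 ⇒ λ = −ln(0.18)/20.6 = 0.0832426.
Mean = 1/λ = 12.0131 minutes.

12.0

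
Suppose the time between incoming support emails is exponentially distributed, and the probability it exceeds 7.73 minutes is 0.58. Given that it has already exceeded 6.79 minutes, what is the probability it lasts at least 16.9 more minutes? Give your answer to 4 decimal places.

From e^(−λ·7.73) = 0.58, λ = −ln(0.58)/7.73 = 0.0704692.
Memoryless: P(X > 6.79+16.9 | X > 6.79) = P(X > 16.9) = e^(−0.0704692·16.9) ≈ 0.3039.

0.3039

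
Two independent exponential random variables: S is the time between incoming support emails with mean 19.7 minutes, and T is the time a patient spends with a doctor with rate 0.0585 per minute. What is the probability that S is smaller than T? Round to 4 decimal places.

0.4646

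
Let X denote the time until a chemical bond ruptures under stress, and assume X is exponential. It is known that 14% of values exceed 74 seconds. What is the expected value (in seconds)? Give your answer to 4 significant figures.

37.64

e^(−λ·74) = 0.14 ⇒ λ = −ln(0.14)/74 = 0.0265691.
Mean = 1/λ = 37.6377 seconds.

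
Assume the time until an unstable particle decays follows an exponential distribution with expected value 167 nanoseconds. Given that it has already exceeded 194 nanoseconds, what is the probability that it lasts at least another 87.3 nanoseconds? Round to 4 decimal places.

0.5929

The rate is λ = 1/167 = 0.00598802 per nanosecond.
The exponential is memoryless, so the remaining time is again Exp(λ): the condition X > 194 is irrelevant.
P(X > 87.3) = e^(−0.52275) ≈ 0.5929.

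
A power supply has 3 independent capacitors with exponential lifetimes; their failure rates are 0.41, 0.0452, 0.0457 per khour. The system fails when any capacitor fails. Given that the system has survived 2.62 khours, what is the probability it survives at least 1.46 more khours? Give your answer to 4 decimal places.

0.4813

Time to first failure ~ Exp(Σλ) with Σλ = 0.5009.
By memorylessness, P(T > 2.62+1.46 | T > 2.62) = P(T > 1.46) = e^(−0.5009·1.46) ≈ 0.4813.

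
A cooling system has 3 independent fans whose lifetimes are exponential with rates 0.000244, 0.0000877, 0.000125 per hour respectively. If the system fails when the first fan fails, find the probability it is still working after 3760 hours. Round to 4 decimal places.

The time to first failure is exponential with rate Σλ = 0.000244 + 0.0000877 + 0.000125 = 0.0004567.
P(min > 3760) = e^(−0.0004567·3760) = e^(−1.7172) ≈ 0.1796.

0.1796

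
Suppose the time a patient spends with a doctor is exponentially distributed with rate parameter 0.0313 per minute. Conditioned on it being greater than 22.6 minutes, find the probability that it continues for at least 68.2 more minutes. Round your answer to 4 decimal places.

0.1183

By the memoryless property, P(X > 22.6+68.2 | X > 22.6) = P(X > 68.2).
P(X > 68.2) = e^(−2.1347) ≈ 0.1183.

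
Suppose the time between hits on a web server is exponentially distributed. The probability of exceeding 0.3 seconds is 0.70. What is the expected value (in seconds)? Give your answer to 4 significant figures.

e^(−λ·0.3) = 0.70 ⇒ λ = −ln(0.70)/0.3 = 1.18892.
Mean = 1/λ = 0.841102 seconds.

0.8411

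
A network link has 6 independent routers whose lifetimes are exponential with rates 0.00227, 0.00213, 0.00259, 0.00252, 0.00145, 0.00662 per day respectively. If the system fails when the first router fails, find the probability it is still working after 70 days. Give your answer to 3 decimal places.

0.292

The time to first failure is exponential with rate Σλ = 0.00227 + 0.00213 + 0.00259 + 0.00252 + 0.00145 + 0.00662 = 0.01758.
P(min > 70) = e^(−0.01758·70) = e^(−1.2306) ≈ 0.292.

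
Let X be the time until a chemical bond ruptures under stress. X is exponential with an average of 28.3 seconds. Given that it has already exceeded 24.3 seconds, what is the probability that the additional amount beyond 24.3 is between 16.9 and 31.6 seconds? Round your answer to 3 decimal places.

The rate is λ = 1/28.3 = 0.0353357 per second.
Memoryless: the residual past 24.3 is again Exp(λ).
P(16.9 < residual < 31.6) = e^(−λ·16.9) − e^(−λ·31.6) = 0.55037 − 0.32739 ≈ 0.223.

0.223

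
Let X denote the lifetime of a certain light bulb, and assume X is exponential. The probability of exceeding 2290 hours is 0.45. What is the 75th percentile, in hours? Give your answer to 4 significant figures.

e^(−λ·2290) = 0.45 ⇒ λ = −ln(0.45)/2290 = 0.000348693.
75th percentile: 1 − e^(−λt) = 0.75, t = −ln(0.25)/λ = 3975.68 hours.

3976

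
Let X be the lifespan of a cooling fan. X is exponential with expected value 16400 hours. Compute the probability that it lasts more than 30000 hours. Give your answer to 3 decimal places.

The rate is λ = 1/16400 = 0.0000609756 per hour.
P(X > 30000) = e^(−λ·30000) = e^(−1.8293) ≈ 0.161.

0.161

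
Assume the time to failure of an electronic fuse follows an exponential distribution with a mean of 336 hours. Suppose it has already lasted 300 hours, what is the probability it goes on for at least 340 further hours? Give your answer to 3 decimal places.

0.364

The rate is λ = 1/336 = 0.00297619 per hour.
P(X > s+t | X > s) = e^(−λ(s+t))/e^(−λs) = e^(−λt), independent of s = 300.
P(X > 340) = e^(−1.0119) ≈ 0.364.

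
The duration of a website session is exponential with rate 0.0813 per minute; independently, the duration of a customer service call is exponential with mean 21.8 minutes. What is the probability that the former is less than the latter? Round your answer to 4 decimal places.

λ_1 = 0.0813, λ_2 = 1/21.8 = 0.0458716.
For independent exponentials, P(the former < the latter) = λ_1/(λ_1+λ_2) = 0.0813/0.127172 ≈ 0.6393.

0.6393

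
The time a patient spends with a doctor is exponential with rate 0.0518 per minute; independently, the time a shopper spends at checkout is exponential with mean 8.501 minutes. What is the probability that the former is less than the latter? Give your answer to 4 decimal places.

0.3057

λ_1 = 0.0518, λ_2 = 1/8.501 = 0.117633.
For independent exponentials, P(the former < the latter) = λ_1/(λ_1+λ_2) = 0.0518/0.169433 ≈ 0.3057.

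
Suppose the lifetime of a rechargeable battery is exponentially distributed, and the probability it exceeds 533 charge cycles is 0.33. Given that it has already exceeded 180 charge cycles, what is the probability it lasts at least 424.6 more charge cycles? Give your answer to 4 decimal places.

From e^(−λ·533) = 0.33, λ = −ln(0.33)/533 = 0.00208004.
Memoryless: P(X > 180+424.6 | X > 180) = P(X > 424.6) = e^(−0.00208004·424.6) ≈ 0.4135.

0.4135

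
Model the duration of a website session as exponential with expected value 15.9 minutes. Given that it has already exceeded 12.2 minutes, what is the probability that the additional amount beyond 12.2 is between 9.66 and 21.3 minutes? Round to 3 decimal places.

The rate is λ = 1/15.9 = 0.0628931 per minute.
Memoryless: the residual past 12.2 is again Exp(λ).
P(9.66 < residual < 21.3) = e^(−λ·9.66) − e^(−λ·21.3) = 0.54469 − 0.26194 ≈ 0.283.

0.283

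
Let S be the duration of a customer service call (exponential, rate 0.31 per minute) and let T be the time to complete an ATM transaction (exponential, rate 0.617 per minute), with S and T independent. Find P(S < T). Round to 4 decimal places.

0.3344

λ_1 = 0.31, λ_2 = 0.617.
For independent exponentials, P(S < T) = λ_1/(λ_1+λ_2) = 0.31/0.927 ≈ 0.3344.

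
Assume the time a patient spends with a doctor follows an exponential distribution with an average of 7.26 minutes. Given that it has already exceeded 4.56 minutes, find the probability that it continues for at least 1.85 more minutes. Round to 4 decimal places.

0.7751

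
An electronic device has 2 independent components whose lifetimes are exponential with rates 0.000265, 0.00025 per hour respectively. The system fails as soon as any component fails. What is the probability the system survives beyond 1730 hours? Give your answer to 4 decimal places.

0.4103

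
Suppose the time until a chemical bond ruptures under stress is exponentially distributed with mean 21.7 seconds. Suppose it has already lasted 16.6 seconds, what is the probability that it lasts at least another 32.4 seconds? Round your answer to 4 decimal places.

The rate is λ = 1/21.7 = 0.0460829 per second.
P(X > s+t | X > s) = e^(−λ(s+t))/e^(−λs) = e^(−λt), independent of s = 16.6.
P(X > 32.4) = e^(−1.4931) ≈ 0.2247.

0.2247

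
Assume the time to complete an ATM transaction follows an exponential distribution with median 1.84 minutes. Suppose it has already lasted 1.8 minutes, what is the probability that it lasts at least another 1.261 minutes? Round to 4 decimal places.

0.6219

For an exponential, median = ln(2)/λ, so λ = ln 2 / 1.84 = 0.37671 per minute.
The exponential is memoryless, so the remaining time is again Exp(λ): the condition X > 1.8 is irrelevant.
P(X > 1.261) = e^(−0.47503) ≈ 0.6219.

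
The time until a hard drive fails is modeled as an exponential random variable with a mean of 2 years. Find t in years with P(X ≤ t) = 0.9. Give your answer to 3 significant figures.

4.61

The rate is λ = 1/2 = 0.5 per year.
Set 1 − e^(−λt) = 0.9, so t = −ln(0.1)/λ = 2.3026/0.5 ≈ 4.60517 years.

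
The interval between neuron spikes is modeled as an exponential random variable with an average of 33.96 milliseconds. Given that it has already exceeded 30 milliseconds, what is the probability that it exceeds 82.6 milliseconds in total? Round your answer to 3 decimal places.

The rate is λ = 1/33.96 = 0.0294464 per millisecond.
By the memoryless property, P(X > 30+52.6 | X > 30) = P(X > 52.6).
P(X > 52.6) = e^(−1.5489) ≈ 0.212.

0.212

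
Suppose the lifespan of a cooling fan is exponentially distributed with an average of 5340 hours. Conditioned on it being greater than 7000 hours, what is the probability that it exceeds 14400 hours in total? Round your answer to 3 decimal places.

The rate is λ = 1/5340 = 0.000187266 per hour.
By the memoryless property, P(X > 7000+7400 | X > 7000) = P(X > 7400).
P(X > 7400) = e^(−1.3858) ≈ 0.250.

0.250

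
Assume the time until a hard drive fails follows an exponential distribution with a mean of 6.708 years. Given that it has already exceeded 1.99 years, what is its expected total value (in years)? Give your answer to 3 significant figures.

8.70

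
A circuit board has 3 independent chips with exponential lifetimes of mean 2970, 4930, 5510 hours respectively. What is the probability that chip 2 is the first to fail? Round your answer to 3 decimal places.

Rates: λ_i = 1/mean_i → 0.0003367, 0.00020284, 0.000181488; Σλ = 0.000721028.
P(chip 2 first) = λ_2/Σλ = 0.00020284/0.000721028 ≈ 0.281.

0.281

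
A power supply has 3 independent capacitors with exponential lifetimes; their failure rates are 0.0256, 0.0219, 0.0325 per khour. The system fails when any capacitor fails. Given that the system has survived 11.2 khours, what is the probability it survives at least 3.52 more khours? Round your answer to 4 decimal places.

0.7546

Time to first failure ~ Exp(Σλ) with Σλ = 0.08.
By memorylessness, P(T > 11.2+3.52 | T > 11.2) = P(T > 3.52) = e^(−0.08·3.52) ≈ 0.7546.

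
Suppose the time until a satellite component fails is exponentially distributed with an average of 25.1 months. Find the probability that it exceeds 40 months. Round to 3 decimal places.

The rate is λ = 1/25.1 = 0.0398406 per month.
P(X > 40) = e^(−λ·40) = e^(−1.5936) ≈ 0.203.

0.203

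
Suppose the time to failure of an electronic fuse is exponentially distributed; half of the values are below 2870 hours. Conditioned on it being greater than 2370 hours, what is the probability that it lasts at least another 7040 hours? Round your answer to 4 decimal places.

For an exponential, median = ln(2)/λ, so λ = ln 2 / 2870 = 0.000241515 per hour.
P(X > s+t | X > s) = e^(−λ(s+t))/e^(−λs) = e^(−λt), independent of s = 2370.
P(X > 7040) = e^(−1.7003) ≈ 0.1826.

0.1826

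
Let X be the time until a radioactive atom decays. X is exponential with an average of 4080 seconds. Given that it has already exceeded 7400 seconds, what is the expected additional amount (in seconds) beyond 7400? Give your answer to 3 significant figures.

4080

The rate is λ = 1/4080 = 0.000245098 per second.
By memorylessness, the remaining amount past any threshold is again Exp(λ) with mean 1/λ = 4080 seconds.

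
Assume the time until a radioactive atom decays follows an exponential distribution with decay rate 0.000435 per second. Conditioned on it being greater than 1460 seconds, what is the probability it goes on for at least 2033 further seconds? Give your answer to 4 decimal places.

By the memoryless property, P(X > 1460+2033 | X > 1460) = P(X > 2033).
P(X > 2033) = e^(−0.88436) ≈ 0.4130.

0.4130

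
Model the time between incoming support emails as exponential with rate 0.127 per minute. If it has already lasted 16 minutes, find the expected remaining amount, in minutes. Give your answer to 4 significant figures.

7.874

By memorylessness, the remaining amount past any threshold is again Exp(λ) with mean 1/λ = 7.87402 minutes.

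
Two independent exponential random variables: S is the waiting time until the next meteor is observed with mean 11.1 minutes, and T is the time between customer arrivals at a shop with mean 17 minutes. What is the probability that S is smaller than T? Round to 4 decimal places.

0.6050

λ_1 = 1/11.1 = 0.0900901, λ_2 = 1/17 = 0.0588235.
For independent exponentials, P(S < T) = λ_1/(λ_1+λ_2) = 0.0900901/0.148914 ≈ 0.6050.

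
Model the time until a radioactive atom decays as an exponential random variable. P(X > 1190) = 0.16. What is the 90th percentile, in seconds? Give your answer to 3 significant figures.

1500

e^(−λ·1190) = 0.16 ⇒ λ = −ln(0.16)/1190 = 0.00153998.
90th percentile: 1 − e^(−λt) = 0.9, t = −ln(0.1)/λ = 1495.2 seconds.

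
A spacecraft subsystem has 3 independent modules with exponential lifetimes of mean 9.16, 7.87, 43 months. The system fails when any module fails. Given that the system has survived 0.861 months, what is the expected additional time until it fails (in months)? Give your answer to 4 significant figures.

3.854

First-failure rate Σλ = 1/9.16 + 1/7.87 + 1/43 = 0.259491.
By memorylessness the expected residual is 1/Σλ = 3.8537 months, regardless of the 0.861 already elapsed.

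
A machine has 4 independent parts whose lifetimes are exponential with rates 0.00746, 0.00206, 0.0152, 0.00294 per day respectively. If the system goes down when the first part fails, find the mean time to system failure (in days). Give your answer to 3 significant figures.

The time to first failure is exponential with rate Σλ = 0.00746 + 0.00206 + 0.0152 + 0.00294 = 0.02766.
E[min] = 1/Σλ = 1/0.02766 = 36.1533 days.

36.2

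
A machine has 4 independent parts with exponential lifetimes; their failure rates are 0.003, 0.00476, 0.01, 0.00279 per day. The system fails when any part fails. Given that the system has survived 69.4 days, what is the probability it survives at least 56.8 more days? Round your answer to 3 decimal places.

Time to first failure ~ Exp(Σλ) with Σλ = 0.02055.
By memorylessness, P(T > 69.4+56.8 | T > 69.4) = P(T > 56.8) = e^(−0.02055·56.8) ≈ 0.311.

0.311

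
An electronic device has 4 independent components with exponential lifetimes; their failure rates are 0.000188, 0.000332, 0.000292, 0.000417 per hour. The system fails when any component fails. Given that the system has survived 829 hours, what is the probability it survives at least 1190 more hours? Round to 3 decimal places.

Time to first failure ~ Exp(Σλ) with Σλ = 0.001229.
By memorylessness, P(T > 829+1190 | T > 829) = P(T > 1190) = e^(−0.001229·1190) ≈ 0.232.

0.232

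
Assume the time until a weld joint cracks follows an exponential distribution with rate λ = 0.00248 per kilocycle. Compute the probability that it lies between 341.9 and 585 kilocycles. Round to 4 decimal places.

P(341.9 < X < 585) = e^(−λ·341.9) − e^(−λ·585) = 0.42831 − 0.23438 ≈ 0.1939.

0.1939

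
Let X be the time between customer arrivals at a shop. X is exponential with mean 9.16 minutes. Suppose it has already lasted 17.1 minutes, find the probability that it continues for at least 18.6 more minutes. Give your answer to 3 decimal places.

0.131

The rate is λ = 1/9.16 = 0.10917 per minute.
The exponential is memoryless, so the remaining time is again Exp(λ): the condition X > 17.1 is irrelevant.
P(X > 18.6) = e^(−2.0306) ≈ 0.131.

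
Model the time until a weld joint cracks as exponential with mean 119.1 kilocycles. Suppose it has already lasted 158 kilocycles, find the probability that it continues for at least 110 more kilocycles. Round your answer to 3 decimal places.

The rate is λ = 1/119.1 = 0.00839631 per kilocycle.
By the memoryless property, P(X > 158+110 | X > 158) = P(X > 110).
P(X > 110) = e^(−0.92359) ≈ 0.397.

0.397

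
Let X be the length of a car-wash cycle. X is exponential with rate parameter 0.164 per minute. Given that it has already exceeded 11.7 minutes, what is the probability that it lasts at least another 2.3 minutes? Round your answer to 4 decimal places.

The exponential is memoryless, so the remaining time is again Exp(λ): the condition X > 11.7 is irrelevant.
P(X > 2.3) = e^(−0.3772) ≈ 0.6858.

0.6858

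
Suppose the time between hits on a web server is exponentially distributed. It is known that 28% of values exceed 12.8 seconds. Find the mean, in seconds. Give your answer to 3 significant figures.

e^(−λ·12.8) = 0.28 ⇒ λ = −ln(0.28)/12.8 = 0.0994504.
Mean = 1/λ = 10.0553 seconds.

10.1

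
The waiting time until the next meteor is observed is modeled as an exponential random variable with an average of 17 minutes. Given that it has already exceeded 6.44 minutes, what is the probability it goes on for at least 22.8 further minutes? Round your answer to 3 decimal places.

The rate is λ = 1/17 = 0.0588235 per minute.
P(X > s+t | X > s) = e^(−λ(s+t))/e^(−λs) = e^(−λt), independent of s = 6.44.
P(X > 22.8) = e^(−1.3412) ≈ 0.262.

0.262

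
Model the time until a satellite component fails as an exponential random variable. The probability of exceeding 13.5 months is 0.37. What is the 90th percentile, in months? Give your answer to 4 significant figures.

31.26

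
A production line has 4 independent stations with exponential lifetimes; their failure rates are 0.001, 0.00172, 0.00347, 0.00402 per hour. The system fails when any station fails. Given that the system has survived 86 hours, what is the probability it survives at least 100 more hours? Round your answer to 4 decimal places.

Time to first failure ~ Exp(Σλ) with Σλ = 0.01021.
By memorylessness, P(T > 86+100 | T > 86) = P(T > 100) = e^(−0.01021·100) ≈ 0.3602.

0.3602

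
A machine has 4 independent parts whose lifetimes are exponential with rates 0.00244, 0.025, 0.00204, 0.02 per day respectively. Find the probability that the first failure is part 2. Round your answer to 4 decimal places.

The time to first failure is exponential with rate Σλ = 0.00244 + 0.025 + 0.00204 + 0.02 = 0.04948.
P(part 2 first) = λ_2/Σλ = 0.025/0.04948 ≈ 0.5053.

0.5053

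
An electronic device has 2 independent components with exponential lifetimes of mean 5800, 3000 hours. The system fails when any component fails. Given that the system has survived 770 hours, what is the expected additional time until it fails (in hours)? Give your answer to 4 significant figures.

First-failure rate Σλ = 1/5800 + 1/3000 = 0.000505747.
By memorylessness the expected residual is 1/Σλ = 1977.27 hours, regardless of the 770 already elapsed.

1977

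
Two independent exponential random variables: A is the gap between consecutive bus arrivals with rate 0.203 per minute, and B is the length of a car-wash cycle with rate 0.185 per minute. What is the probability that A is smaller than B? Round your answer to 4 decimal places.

λ_1 = 0.203, λ_2 = 0.185.
For independent exponentials, P(A < B) = λ_1/(λ_1+λ_2) = 0.203/0.388 ≈ 0.5232.

0.5232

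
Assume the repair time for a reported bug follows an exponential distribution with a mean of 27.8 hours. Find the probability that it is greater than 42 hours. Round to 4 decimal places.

The rate is λ = 1/27.8 = 0.0359712 per hour.
P(X > 42) = e^(−λ·42) = e^(−1.5108) ≈ 0.2207.

0.2207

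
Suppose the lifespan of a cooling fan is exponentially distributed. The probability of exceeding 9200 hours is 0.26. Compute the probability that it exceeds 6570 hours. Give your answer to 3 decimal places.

e^(−λ·9200) = 0.26 ⇒ λ = −ln(0.26)/9200 = 0.000146421.
P(X > 6570) = e^(−0.000146421·6570) = e^(−0.96199) ≈ 0.382.

0.382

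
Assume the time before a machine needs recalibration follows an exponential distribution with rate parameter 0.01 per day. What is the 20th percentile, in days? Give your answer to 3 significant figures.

22.3

Set 1 − e^(−λt) = 0.2, so t = −ln(0.8)/λ = 0.22314/0.01 ≈ 22.3144 days.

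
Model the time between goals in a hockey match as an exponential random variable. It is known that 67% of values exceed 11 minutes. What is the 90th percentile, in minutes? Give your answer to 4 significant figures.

e^(−λ·11) = 0.67 ⇒ λ = −ln(0.67)/11 = 0.0364071.
90th percentile: 1 − e^(−λt) = 0.9, t = −ln(0.1)/λ = 63.2456 minutes.

63.25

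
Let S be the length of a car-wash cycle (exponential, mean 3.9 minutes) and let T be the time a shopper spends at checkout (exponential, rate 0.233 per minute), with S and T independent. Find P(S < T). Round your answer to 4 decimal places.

0.5239

λ_1 = 1/3.9 = 0.25641, λ_2 = 0.233.
For independent exponentials, P(S < T) = λ_1/(λ_1+λ_2) = 0.25641/0.48941 ≈ 0.5239.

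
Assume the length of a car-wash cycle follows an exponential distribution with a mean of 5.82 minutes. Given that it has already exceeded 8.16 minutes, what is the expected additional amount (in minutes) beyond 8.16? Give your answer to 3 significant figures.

5.82

The rate is λ = 1/5.82 = 0.171821 per minute.
By memorylessness, the remaining amount past any threshold is again Exp(λ) with mean 1/λ = 5.82 minutes.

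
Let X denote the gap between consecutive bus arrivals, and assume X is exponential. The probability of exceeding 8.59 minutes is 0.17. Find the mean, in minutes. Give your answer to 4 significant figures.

e^(−λ·8.59) = 0.17 ⇒ λ = −ln(0.17)/8.59 = 0.206281.
Mean = 1/λ = 4.84775 minutes.

4.848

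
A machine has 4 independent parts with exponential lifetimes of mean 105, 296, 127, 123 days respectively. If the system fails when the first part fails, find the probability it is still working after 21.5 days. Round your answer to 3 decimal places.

The first failure time is exponential with rate Σλ_i = 1/105 + 1/296 + 1/127 + 1/123 = 0.0289063 per day.
P(min > 21.5) = e^(−0.0289063·21.5) = e^(−0.62149) ≈ 0.537.

0.537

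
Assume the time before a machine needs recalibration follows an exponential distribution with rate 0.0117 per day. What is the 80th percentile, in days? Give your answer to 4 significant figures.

Set 1 − e^(−λt) = 0.8, so t = −ln(0.2)/λ = 1.6094/0.0117 ≈ 137.559 days.

137.6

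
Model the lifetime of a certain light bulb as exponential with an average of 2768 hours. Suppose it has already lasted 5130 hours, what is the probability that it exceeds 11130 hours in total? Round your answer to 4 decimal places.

0.1144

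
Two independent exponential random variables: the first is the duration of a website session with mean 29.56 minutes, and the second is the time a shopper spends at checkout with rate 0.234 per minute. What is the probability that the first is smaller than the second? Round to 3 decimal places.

λ_1 = 1/29.56 = 0.0338295, λ_2 = 0.234.
For independent exponentials, P(the first < the second) = λ_1/(λ_1+λ_2) = 0.0338295/0.267829 ≈ 0.126.

0.126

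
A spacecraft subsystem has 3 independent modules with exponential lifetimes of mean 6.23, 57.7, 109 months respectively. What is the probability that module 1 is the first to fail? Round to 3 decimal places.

0.858

Rates: λ_i = 1/mean_i → 0.160514, 0.017331, 0.00917431; Σλ = 0.187019.
P(module 1 first) = λ_1/Σλ = 0.160514/0.187019 ≈ 0.858.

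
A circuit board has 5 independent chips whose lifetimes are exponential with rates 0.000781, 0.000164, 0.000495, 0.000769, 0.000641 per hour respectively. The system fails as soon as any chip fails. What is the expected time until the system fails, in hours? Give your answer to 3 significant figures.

351

The time to first failure is exponential with rate Σλ = 0.000781 + 0.000164 + 0.000495 + 0.000769 + 0.000641 = 0.00285.
E[min] = 1/Σλ = 1/0.00285 = 350.877 hours.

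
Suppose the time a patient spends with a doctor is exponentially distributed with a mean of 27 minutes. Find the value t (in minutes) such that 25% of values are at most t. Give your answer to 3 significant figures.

7.77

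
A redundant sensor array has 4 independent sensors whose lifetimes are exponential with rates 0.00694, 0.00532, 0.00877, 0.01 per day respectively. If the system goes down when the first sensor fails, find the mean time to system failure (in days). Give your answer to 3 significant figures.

The time to first failure is exponential with rate Σλ = 0.00694 + 0.00532 + 0.00877 + 0.01 = 0.03103.
E[min] = 1/Σλ = 1/0.03103 = 32.2269 days.

32.2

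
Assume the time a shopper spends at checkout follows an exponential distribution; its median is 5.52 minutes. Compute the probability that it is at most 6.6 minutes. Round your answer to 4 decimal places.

For an exponential, median = ln(2)/λ, so λ = ln 2 / 5.52 = 0.12557 per minute.
P(X ≤ 6.6) = 1 − e^(−λ·6.6) = 1 − e^(−0.82876) ≈ 0.5634.

0.5634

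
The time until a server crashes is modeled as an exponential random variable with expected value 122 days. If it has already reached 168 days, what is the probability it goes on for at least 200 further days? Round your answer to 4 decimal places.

The rate is λ = 1/122 = 0.00819672 per day.
P(X > s+t | X > s) = e^(−λ(s+t))/e^(−λs) = e^(−λt), independent of s = 168.
P(X > 200) = e^(−1.6393) ≈ 0.1941.

0.1941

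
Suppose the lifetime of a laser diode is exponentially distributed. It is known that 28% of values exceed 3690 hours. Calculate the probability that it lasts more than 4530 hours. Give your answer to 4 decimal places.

e^(−λ·3690) = 0.28 ⇒ λ = −ln(0.28)/3690 = 0.000344977.
P(X > 4530) = e^(−0.000344977·4530) = e^(−1.5627) ≈ 0.2096.

0.2096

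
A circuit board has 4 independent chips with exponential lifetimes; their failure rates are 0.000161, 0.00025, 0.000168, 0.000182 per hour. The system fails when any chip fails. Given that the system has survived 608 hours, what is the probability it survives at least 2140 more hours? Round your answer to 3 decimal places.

Time to first failure ~ Exp(Σλ) with Σλ = 0.000761.
By memorylessness, P(T > 608+2140 | T > 608) = P(T > 2140) = e^(−0.000761·2140) ≈ 0.196.

0.196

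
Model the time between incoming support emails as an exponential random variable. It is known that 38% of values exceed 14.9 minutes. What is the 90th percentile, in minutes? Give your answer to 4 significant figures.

e^(−λ·14.9) = 0.38 ⇒ λ = −ln(0.38)/14.9 = 0.0649385.
90th percentile: 1 − e^(−λt) = 0.9, t = −ln(0.1)/λ = 35.4579 minutes.

35.46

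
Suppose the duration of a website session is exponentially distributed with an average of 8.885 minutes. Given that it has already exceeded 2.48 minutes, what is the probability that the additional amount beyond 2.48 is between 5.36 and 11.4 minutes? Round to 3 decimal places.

0.270

The rate is λ = 1/8.885 = 0.112549 per minute.
Memoryless: the residual past 2.48 is again Exp(λ).
P(5.36 < residual < 11.4) = e^(−λ·5.36) − e^(−λ·11.4) = 0.54702 − 0.27719 ≈ 0.270.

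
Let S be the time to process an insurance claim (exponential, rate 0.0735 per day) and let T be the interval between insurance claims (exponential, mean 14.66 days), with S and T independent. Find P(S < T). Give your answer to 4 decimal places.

λ_1 = 0.0735, λ_2 = 1/14.66 = 0.0682128.
For independent exponentials, P(S < T) = λ_1/(λ_1+λ_2) = 0.0735/0.141713 ≈ 0.5187.

0.5187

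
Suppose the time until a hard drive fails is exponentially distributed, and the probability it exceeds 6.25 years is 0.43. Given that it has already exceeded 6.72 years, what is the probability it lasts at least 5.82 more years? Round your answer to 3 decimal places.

From e^(−λ·6.25) = 0.43, λ = −ln(0.43)/6.25 = 0.135035.
Memoryless: P(X > 6.72+5.82 | X > 6.72) = P(X > 5.82) = e^(−0.135035·5.82) ≈ 0.456.

0.456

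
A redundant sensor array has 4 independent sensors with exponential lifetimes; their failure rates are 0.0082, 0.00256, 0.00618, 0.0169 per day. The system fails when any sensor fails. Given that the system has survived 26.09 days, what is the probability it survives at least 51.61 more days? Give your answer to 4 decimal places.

Time to first failure ~ Exp(Σλ) with Σλ = 0.03384.
By memorylessness, P(T > 26.09+51.61 | T > 26.09) = P(T > 51.61) = e^(−0.03384·51.61) ≈ 0.1744.

0.1744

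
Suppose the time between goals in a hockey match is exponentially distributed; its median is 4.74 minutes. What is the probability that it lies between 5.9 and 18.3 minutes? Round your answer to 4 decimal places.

0.3532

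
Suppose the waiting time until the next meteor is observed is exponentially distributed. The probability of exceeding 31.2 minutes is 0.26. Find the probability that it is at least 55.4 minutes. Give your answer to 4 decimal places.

e^(−λ·31.2) = 0.26 ⇒ λ = −ln(0.26)/31.2 = 0.0431754.
P(X > 55.4) = e^(−0.0431754·55.4) = e^(−2.3919) ≈ 0.0915.

0.0915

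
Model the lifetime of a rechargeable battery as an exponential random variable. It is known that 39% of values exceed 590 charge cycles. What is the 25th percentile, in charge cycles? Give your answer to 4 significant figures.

e^(−λ·590) = 0.39 ⇒ λ = −ln(0.39)/590 = 0.00159595.
25th percentile: 1 − e^(−λt) = 0.25, t = −ln(0.75)/λ = 180.258 charge cycles.

180.3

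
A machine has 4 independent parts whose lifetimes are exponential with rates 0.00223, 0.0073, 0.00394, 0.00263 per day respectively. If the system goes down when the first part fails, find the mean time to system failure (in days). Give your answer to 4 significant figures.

The time to first failure is exponential with rate Σλ = 0.00223 + 0.0073 + 0.00394 + 0.00263 = 0.0161.
E[min] = 1/Σλ = 1/0.0161 = 62.1118 days.

62.11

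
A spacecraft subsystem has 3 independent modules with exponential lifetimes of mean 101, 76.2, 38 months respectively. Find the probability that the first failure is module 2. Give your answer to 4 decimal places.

Rates: λ_i = 1/mean_i → 0.00990099, 0.0131234, 0.0263158; Σλ = 0.0493401.
P(module 2 first) = λ_2/Σλ = 0.0131234/0.0493401 ≈ 0.2660.

0.2660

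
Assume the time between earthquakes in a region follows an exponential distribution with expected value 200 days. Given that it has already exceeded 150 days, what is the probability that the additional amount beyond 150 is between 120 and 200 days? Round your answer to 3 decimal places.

0.181

The rate is λ = 1/200 = 0.005 per day.
Memoryless: the residual past 150 is again Exp(λ).
P(120 < residual < 200) = e^(−λ·120) − e^(−λ·200) = 0.54881 − 0.36788 ≈ 0.181.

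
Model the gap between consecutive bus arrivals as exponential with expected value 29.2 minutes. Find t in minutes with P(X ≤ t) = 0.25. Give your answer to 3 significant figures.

8.40

The rate is λ = 1/29.2 = 0.0342466 per minute.
Set 1 − e^(−λt) = 0.25, so t = −ln(0.75)/λ = 0.28768/0.0342466 ≈ 8.40032 minutes.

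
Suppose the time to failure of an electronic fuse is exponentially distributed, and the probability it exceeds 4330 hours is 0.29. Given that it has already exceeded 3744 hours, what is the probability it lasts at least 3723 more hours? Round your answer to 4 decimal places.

0.3450

From e^(−λ·4330) = 0.29, λ = −ln(0.29)/4330 = 0.000285883.
Memoryless: P(X > 3744+3723 | X > 3744) = P(X > 3723) = e^(−0.000285883·3723) ≈ 0.3450.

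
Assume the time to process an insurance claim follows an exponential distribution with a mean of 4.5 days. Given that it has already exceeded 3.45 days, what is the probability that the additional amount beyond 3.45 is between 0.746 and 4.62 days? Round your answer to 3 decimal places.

0.489

The rate is λ = 1/4.5 = 0.222222 per day.
Memoryless: the residual past 3.45 is again Exp(λ).
P(0.746 < residual < 4.62) = e^(−λ·0.746) − e^(−λ·4.62) = 0.84723 − 0.35820 ≈ 0.489.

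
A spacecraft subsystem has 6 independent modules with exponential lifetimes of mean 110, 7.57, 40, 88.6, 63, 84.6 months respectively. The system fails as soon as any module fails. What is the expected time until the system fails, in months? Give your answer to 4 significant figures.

The first failure time is exponential with rate Σλ_i = 1/110 + 1/7.57 + 1/40 + 1/88.6 + 1/63 + 1/84.6 = 0.205171 per month.
E[min] = 1/Σλ = 1/0.205171 = 4.87398 months.

4.874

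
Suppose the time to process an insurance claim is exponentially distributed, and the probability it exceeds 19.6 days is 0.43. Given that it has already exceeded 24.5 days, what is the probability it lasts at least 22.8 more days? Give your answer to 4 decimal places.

From e^(−λ·19.6) = 0.43, λ = −ln(0.43)/19.6 = 0.0430597.
Memoryless: P(X > 24.5+22.8 | X > 24.5) = P(X > 22.8) = e^(−0.0430597·22.8) ≈ 0.3747.

0.3747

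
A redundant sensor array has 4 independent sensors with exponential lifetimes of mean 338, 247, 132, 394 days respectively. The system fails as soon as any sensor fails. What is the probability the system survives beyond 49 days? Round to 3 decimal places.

The first failure time is exponential with rate Σλ_i = 1/338 + 1/247 + 1/132 + 1/394 = 0.017121 per day.
P(min > 49) = e^(−0.017121·49) = e^(−0.83893) ≈ 0.432.

0.432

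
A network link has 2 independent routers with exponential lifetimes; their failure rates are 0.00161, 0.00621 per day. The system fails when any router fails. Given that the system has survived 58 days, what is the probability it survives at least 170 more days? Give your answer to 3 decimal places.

0.265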